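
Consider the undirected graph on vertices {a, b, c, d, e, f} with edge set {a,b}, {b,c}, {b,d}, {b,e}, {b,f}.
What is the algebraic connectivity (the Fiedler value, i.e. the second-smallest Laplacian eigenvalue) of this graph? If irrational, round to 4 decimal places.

1

With the vertex order [a, b, c, d, e, f], the degrees are [1, 5, 1, 1, 1, 1], giving D = diag(1, 5, 1, 1, 1, 1) and L = D - A. The sorted Laplacian eigenvalues are [0, 1, 1, 1, 1, 6]; the algebraic connectivity is the second entry, 1. The largest eigenvalue, 6, is at most the vertex count 6.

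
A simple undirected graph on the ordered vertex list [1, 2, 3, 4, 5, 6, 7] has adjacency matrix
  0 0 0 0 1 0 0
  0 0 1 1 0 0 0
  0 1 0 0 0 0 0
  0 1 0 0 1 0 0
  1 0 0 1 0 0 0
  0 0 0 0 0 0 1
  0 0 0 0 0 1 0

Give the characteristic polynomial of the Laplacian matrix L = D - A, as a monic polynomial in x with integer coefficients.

Each diagonal entry of L is the vertex degree and each off-diagonal entry is -1 where an edge is present, 0 otherwise; in the order [1, 2, 3, 4, 5, 6, 7] the diagonal is [1, 2, 1, 2, 2, 1, 1]. L has integer entries, so p(x) = det(xI - L) has integer coefficients. Expanding the determinant yields x^7 - 10x^6 + 37x^5 - 62x^4 + 45x^3 - 10x^2. The constant term is 0 because L is singular (the all-ones vector lies in its kernel). The eigenvalues sum to 10, which equals trace(L) = 2|E|.

x^7 - 10x^6 + 37x^5 - 62x^4 + 45x^3 - 10x^2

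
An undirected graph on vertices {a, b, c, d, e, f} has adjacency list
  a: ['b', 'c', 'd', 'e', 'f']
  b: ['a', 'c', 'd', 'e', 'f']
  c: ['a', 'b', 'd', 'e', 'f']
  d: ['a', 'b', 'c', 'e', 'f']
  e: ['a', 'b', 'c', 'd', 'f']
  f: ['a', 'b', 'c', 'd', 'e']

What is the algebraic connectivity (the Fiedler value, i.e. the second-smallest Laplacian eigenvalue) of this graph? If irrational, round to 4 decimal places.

6

Each diagonal entry of L is the vertex degree and each off-diagonal entry is -1 where an edge is present, 0 otherwise; in the order [a, b, c, d, e, f] the diagonal is [5, 5, 5, 5, 5, 5]. Computing the eigenvalues of L and sorting gives [0, 6, 6, 6, 6, 6]. The Fiedler value lambda_2 = 6 is strictly positive, so the graph is connected.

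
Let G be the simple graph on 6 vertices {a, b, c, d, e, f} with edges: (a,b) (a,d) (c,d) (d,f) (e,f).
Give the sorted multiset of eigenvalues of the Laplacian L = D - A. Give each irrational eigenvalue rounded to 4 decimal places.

[0, 0.3820, 0.6972, 2, 2.6180, 4.3028]

With the vertex order [a, b, c, d, e, f], the degrees are [2, 1, 1, 3, 1, 2], giving D = diag(2, 1, 1, 3, 1, 2) and L = D - A. Since every row of L sums to 0, the all-ones vector is in the kernel and 0 is an eigenvalue. The single zero eigenvalue shows the graph is connected.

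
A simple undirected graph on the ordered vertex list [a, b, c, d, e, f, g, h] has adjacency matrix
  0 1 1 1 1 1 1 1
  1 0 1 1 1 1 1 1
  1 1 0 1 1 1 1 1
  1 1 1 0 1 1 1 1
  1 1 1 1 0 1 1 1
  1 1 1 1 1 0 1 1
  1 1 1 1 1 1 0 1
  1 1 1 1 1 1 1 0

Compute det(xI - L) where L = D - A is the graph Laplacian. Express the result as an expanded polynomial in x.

Each diagonal entry of L is the vertex degree and each off-diagonal entry is -1 where an edge is present, 0 otherwise; in the order [a, b, c, d, e, f, g, h] the diagonal is [7, 7, 7, 7, 7, 7, 7, 7]. Computing det(xI - L) by cofactor expansion (or equivalently via sum-over-permutations) gives x^8 - 56x^7 + 1344x^6 - 17920x^5 + 143360x^4 - 688128x^3 + 1835008x^2 - 2097152x. The coefficient of x^7 equals -trace(L) = -56, matching the sum of degrees. There is one zero in the spectrum, matching the 1 component.

x^8 - 56x^7 + 1344x^6 - 17920x^5 + 143360x^4 - 688128x^3 + 1835008x^2 - 2097152x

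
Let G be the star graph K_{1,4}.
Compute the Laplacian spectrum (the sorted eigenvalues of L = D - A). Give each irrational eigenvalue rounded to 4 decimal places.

[0, 1, 1, 1, 5]

The graph has 5 vertices and degree multiset [4, 1, 1, 1, 1]; D is the diagonal matrix of degrees and L = D - A. L is symmetric positive semidefinite, so every eigenvalue is real and nonnegative. The single zero eigenvalue shows the graph is connected. There is one zero in the spectrum, matching the 1 component. The eigenvalues sum to 8, which equals trace(L) = 2|E|.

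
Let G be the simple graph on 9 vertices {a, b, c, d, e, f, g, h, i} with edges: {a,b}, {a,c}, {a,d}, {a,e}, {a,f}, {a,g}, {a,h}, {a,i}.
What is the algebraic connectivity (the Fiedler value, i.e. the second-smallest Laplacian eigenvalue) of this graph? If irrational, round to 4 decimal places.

1

Each diagonal entry of L is the vertex degree and each off-diagonal entry is -1 where an edge is present, 0 otherwise; in the order [a, b, c, d, e, f, g, h, i] the diagonal is [8, 1, 1, 1, 1, 1, 1, 1, 1]. The smallest Laplacian eigenvalue is always 0. The next one, lambda_2 = 1, measures how hard the graph is to disconnect: larger values mean better connectivity. There is one zero in the spectrum, matching the 1 component.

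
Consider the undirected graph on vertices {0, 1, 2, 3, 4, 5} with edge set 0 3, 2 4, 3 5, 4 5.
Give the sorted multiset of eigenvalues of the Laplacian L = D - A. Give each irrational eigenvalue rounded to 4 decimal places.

[0, 0, 0.3820, 1.3820, 2.6180, 3.6180]

Reading degrees in the order [0, 1, 2, 3, 4, 5] gives [1, 0, 1, 2, 2, 2]; set D = diag(1, 0, 1, 2, 2, 2) and form L = D - A. Diagonalising L (or applying a numerical eigensolver to the 6x6 matrix) gives the spectrum above. The 2 zero eigenvalues correspond to the 2 connected components. There are 2 zeros in the spectrum, matching the 2 components.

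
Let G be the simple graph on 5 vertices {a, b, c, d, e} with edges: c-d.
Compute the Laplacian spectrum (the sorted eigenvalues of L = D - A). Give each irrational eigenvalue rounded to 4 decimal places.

[0, 0, 0, 0, 2]

Each diagonal entry of L is the vertex degree and each off-diagonal entry is -1 where an edge is present, 0 otherwise; in the order [a, b, c, d, e] the diagonal is [0, 0, 1, 1, 0]. Since every row of L sums to 0, the all-ones vector is in the kernel and 0 is an eigenvalue. The 4 zero eigenvalues correspond to the 4 connected components. There are 4 zeros in the spectrum, matching the 4 components. The eigenvalues sum to 2, which equals trace(L) = 2|E|.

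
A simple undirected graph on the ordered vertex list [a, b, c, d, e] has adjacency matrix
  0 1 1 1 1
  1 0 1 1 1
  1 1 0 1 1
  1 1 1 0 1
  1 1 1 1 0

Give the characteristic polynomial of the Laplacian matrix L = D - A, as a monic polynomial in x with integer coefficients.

x^5 - 20x^4 + 150x^3 - 500x^2 + 625x

With the vertex order [a, b, c, d, e], the degrees are [4, 4, 4, 4, 4], giving D = diag(4, 4, 4, 4, 4) and L = D - A. The eigenvalues of L are [0, 5, 5, 5, 5]; the characteristic polynomial is the product of (x - lambda_i), which multiplies out to x^5 - 20x^4 + 150x^3 - 500x^2 + 625x. The coefficient of x^4 equals -trace(L) = -20, matching the sum of degrees. The eigenvalues sum to 20, which equals trace(L) = 2|E|.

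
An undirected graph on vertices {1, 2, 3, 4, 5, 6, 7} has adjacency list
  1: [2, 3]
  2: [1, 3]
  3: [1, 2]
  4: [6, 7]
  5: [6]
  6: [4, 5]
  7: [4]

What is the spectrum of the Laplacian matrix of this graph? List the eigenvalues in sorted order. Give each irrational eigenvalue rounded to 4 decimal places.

Reading degrees in the order [1, 2, 3, 4, 5, 6, 7] gives [2, 2, 2, 2, 1, 2, 1]; set D = diag(2, 2, 2, 2, 1, 2, 1) and form L = D - A. L is symmetric positive semidefinite, so every eigenvalue is real and nonnegative. The 2 zero eigenvalues correspond to the 2 connected components. The largest eigenvalue, 3.4142, is at most the vertex count 7.

[0, 0, 0.5858, 2, 3, 3, 3.4142]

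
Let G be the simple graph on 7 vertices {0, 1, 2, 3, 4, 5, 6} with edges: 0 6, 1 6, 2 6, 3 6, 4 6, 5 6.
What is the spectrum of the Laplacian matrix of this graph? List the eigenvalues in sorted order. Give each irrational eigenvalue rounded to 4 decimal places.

With the vertex order [0, 1, 2, 3, 4, 5, 6], the degrees are [1, 1, 1, 1, 1, 1, 6], giving D = diag(1, 1, 1, 1, 1, 1, 6) and L = D - A. Diagonalising L (or applying a numerical eigensolver to the 7x7 matrix) gives the spectrum above. By the matrix-tree theorem the graph has (1/7) * product of the nonzero eigenvalues = 1 spanning tree. The eigenvalues sum to 12, which equals trace(L) = 2|E|.

[0, 1, 1, 1, 1, 1, 7]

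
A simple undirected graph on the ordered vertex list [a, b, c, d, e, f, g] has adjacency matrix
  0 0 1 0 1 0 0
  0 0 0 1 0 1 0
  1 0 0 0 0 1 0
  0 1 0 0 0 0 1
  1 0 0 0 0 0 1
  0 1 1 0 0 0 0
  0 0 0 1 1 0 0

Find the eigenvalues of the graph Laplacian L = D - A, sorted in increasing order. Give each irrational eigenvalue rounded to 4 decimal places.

Each diagonal entry of L is the vertex degree and each off-diagonal entry is -1 where an edge is present, 0 otherwise; in the order [a, b, c, d, e, f, g] the diagonal is [2, 2, 2, 2, 2, 2, 2]. Diagonalising L (or applying a numerical eigensolver to the 7x7 matrix) gives the spectrum above.

[0, 0.7530, 0.7530, 2.4450, 2.4450, 3.8019, 3.8019]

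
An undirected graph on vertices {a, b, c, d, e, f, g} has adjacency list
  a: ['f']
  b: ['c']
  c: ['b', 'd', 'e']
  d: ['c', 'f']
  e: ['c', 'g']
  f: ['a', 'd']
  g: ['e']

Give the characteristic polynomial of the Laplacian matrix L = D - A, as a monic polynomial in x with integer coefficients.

With the vertex order [a, b, c, d, e, f, g], the degrees are [1, 1, 3, 2, 2, 2, 1], giving D = diag(1, 1, 3, 2, 2, 2, 1) and L = D - A. L has integer entries, so p(x) = det(xI - L) has integer coefficients. Expanding the determinant yields x^7 - 12x^6 + 54x^5 - 114x^4 + 115x^3 - 50x^2 + 7x. The coefficient of x^6 equals -trace(L) = -12, matching the sum of degrees. The eigenvalues sum to 12, which equals trace(L) = 2|E|. There is one zero in the spectrum, matching the 1 component.

x^7 - 12x^6 + 54x^5 - 114x^4 + 115x^3 - 50x^2 + 7x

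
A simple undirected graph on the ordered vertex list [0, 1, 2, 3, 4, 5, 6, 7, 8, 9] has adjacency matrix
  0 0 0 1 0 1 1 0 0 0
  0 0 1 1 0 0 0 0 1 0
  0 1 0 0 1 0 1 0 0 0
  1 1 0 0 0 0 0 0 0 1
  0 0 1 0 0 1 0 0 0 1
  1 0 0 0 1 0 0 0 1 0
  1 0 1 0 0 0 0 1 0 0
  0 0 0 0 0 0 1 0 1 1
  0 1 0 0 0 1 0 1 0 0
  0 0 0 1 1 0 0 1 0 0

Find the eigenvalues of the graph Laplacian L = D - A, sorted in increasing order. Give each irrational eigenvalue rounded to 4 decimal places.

With the vertex order [0, 1, 2, 3, 4, 5, 6, 7, 8, 9], the degrees are [3, 3, 3, 3, 3, 3, 3, 3, 3, 3], giving D = diag(3, 3, 3, 3, 3, 3, 3, 3, 3, 3) and L = D - A. The multiplicity of 0 as a Laplacian eigenvalue equals the number of connected components. There is one zero in the spectrum, matching the 1 component. By the matrix-tree theorem the graph has (1/10) * product of the nonzero eigenvalues = 2000 spanning trees.

[0, 2, 2, 2, 2, 2, 5, 5, 5, 5]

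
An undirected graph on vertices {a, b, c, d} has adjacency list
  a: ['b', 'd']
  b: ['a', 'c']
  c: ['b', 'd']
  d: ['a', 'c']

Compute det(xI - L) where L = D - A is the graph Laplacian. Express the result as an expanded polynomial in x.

x^4 - 8x^3 + 20x^2 - 16x

Each diagonal entry of L is the vertex degree and each off-diagonal entry is -1 where an edge is present, 0 otherwise; in the order [a, b, c, d] the diagonal is [2, 2, 2, 2]. L has integer entries, so p(x) = det(xI - L) has integer coefficients. Expanding the determinant yields x^4 - 8x^3 + 20x^2 - 16x. The coefficient of x^3 equals -trace(L) = -8, matching the sum of degrees. There is one zero in the spectrum, matching the 1 component.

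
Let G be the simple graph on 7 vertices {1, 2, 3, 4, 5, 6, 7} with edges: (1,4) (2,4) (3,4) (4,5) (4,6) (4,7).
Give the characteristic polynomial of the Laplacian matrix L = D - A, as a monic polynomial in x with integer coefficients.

x^7 - 12x^6 + 45x^5 - 80x^4 + 75x^3 - 36x^2 + 7x

Each diagonal entry of L is the vertex degree and each off-diagonal entry is -1 where an edge is present, 0 otherwise; in the order [1, 2, 3, 4, 5, 6, 7] the diagonal is [1, 1, 1, 6, 1, 1, 1]. Computing det(xI - L) by cofactor expansion (or equivalently via sum-over-permutations) gives x^7 - 12x^6 + 45x^5 - 80x^4 + 75x^3 - 36x^2 + 7x. The coefficient of x^6 equals -trace(L) = -12, matching the sum of degrees.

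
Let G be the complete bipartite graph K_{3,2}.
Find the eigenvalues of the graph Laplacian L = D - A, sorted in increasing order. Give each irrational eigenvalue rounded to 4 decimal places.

The graph has 5 vertices and degree multiset [3, 3, 2, 2, 2]; D is the diagonal matrix of degrees and L = D - A. L is symmetric positive semidefinite, so every eigenvalue is real and nonnegative. The single zero eigenvalue shows the graph is connected. By the matrix-tree theorem the graph has (1/5) * product of the nonzero eigenvalues = 12 spanning trees.

[0, 2, 2, 3, 5]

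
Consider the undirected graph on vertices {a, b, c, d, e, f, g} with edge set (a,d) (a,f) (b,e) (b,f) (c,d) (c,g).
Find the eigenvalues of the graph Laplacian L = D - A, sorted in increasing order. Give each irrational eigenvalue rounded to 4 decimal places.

[0, 0.1981, 0.7530, 1.5550, 2.4450, 3.2470, 3.8019]

With the vertex order [a, b, c, d, e, f, g], the degrees are [2, 2, 2, 2, 1, 2, 1], giving D = diag(2, 2, 2, 2, 1, 2, 1) and L = D - A. L is symmetric positive semidefinite, so every eigenvalue is real and nonnegative. The single zero eigenvalue shows the graph is connected. By the matrix-tree theorem the graph has (1/7) * product of the nonzero eigenvalues = 1 spanning tree. The eigenvalues sum to 12, which equals trace(L) = 2|E|.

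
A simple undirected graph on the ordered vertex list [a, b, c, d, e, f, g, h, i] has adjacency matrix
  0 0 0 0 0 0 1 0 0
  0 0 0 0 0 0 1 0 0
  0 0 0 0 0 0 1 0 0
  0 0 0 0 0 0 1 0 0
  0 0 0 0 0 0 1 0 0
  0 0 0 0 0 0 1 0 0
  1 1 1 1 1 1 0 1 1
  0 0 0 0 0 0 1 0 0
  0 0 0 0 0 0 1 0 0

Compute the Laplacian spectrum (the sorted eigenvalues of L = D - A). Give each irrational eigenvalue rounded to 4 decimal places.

[0, 1, 1, 1, 1, 1, 1, 1, 9]

Each diagonal entry of L is the vertex degree and each off-diagonal entry is -1 where an edge is present, 0 otherwise; in the order [a, b, c, d, e, f, g, h, i] the diagonal is [1, 1, 1, 1, 1, 1, 8, 1, 1]. Since every row of L sums to 0, the all-ones vector is in the kernel and 0 is an eigenvalue. The single zero eigenvalue shows the graph is connected. The eigenvalues sum to 16, which equals trace(L) = 2|E|. There is one zero in the spectrum, matching the 1 component.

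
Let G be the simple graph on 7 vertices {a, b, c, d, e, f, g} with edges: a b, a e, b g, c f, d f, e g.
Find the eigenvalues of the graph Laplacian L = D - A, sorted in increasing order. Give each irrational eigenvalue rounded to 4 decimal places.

With the vertex order [a, b, c, d, e, f, g], the degrees are [2, 2, 1, 1, 2, 2, 2], giving D = diag(2, 2, 1, 1, 2, 2, 2) and L = D - A. L is symmetric positive semidefinite, so every eigenvalue is real and nonnegative. The 2 zero eigenvalues correspond to the 2 connected components. There are 2 zeros in the spectrum, matching the 2 components.

[0, 0, 1, 2, 2, 3, 4]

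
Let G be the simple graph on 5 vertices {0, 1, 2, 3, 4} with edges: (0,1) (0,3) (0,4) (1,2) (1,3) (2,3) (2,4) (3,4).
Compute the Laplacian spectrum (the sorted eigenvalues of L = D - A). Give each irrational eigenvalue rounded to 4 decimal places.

[0, 3, 3, 5, 5]

Reading degrees in the order [0, 1, 2, 3, 4] gives [3, 3, 3, 4, 3]; set D = diag(3, 3, 3, 4, 3) and form L = D - A. L is symmetric positive semidefinite, so every eigenvalue is real and nonnegative.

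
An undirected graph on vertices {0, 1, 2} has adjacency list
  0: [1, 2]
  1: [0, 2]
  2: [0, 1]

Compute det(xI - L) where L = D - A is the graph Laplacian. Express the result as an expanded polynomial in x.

Each diagonal entry of L is the vertex degree and each off-diagonal entry is -1 where an edge is present, 0 otherwise; in the order [0, 1, 2] the diagonal is [2, 2, 2]. Computing det(xI - L) by cofactor expansion (or equivalently via sum-over-permutations) gives x^3 - 6x^2 + 9x. The constant term is 0 because L is singular (the all-ones vector lies in its kernel).

x^3 - 6x^2 + 9x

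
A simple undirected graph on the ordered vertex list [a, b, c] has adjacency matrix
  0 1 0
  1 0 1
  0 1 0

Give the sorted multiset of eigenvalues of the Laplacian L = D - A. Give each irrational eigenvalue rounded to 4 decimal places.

[0, 1, 3]

With the vertex order [a, b, c], the degrees are [1, 2, 1], giving D = diag(1, 2, 1) and L = D - A. L is symmetric positive semidefinite, so every eigenvalue is real and nonnegative. The single zero eigenvalue shows the graph is connected. There is one zero in the spectrum, matching the 1 component. By the matrix-tree theorem the graph has (1/3) * product of the nonzero eigenvalues = 1 spanning tree.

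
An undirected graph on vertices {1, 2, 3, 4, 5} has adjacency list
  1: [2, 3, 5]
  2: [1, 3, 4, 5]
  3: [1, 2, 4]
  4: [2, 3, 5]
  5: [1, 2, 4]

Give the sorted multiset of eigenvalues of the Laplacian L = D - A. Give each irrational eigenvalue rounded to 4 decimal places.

[0, 3, 3, 5, 5]

With the vertex order [1, 2, 3, 4, 5], the degrees are [3, 4, 3, 3, 3], giving D = diag(3, 4, 3, 3, 3) and L = D - A. The multiplicity of 0 as a Laplacian eigenvalue equals the number of connected components. The largest eigenvalue, 5, is at most the vertex count 5.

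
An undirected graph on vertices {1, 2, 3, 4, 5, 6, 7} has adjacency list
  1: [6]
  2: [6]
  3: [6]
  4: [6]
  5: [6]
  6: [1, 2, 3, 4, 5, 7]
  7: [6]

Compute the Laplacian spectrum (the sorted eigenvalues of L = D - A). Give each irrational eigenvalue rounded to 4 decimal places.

Reading degrees in the order [1, 2, 3, 4, 5, 6, 7] gives [1, 1, 1, 1, 1, 6, 1]; set D = diag(1, 1, 1, 1, 1, 6, 1) and form L = D - A. Since every row of L sums to 0, the all-ones vector is in the kernel and 0 is an eigenvalue. The single zero eigenvalue shows the graph is connected.

[0, 1, 1, 1, 1, 1, 7]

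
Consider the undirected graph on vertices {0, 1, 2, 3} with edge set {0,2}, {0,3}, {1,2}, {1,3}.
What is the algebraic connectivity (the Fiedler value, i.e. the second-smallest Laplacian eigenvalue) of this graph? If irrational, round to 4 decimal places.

With the vertex order [0, 1, 2, 3], the degrees are [2, 2, 2, 2], giving D = diag(2, 2, 2, 2) and L = D - A. Computing the eigenvalues of L and sorting gives [0, 2, 2, 4]. The Fiedler value lambda_2 = 2 is strictly positive, so the graph is connected.

2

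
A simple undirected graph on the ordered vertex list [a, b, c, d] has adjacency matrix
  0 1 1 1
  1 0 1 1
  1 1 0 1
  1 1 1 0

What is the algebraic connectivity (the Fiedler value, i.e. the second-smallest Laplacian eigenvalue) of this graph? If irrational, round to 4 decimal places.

With the vertex order [a, b, c, d], the degrees are [3, 3, 3, 3], giving D = diag(3, 3, 3, 3) and L = D - A. Computing the eigenvalues of L and sorting gives [0, 4, 4, 4]. The Fiedler value lambda_2 = 4 is strictly positive, so the graph is connected. By the matrix-tree theorem the graph has (1/4) * product of the nonzero eigenvalues = 16 spanning trees.

4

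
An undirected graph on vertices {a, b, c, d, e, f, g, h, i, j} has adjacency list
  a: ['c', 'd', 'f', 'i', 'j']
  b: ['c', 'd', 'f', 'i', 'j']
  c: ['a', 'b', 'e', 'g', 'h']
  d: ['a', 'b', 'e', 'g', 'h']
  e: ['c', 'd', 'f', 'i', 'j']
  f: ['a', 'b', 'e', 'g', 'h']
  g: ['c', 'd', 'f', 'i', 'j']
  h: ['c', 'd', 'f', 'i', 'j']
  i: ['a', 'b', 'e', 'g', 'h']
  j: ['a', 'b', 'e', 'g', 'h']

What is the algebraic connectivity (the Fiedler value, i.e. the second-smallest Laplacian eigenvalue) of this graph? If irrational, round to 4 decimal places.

Each diagonal entry of L is the vertex degree and each off-diagonal entry is -1 where an edge is present, 0 otherwise; in the order [a, b, c, d, e, f, g, h, i, j] the diagonal is [5, 5, 5, 5, 5, 5, 5, 5, 5, 5]. The smallest Laplacian eigenvalue is always 0. The next one, lambda_2 = 5, measures how hard the graph is to disconnect: larger values mean better connectivity. The eigenvalues sum to 50, which equals trace(L) = 2|E|.

5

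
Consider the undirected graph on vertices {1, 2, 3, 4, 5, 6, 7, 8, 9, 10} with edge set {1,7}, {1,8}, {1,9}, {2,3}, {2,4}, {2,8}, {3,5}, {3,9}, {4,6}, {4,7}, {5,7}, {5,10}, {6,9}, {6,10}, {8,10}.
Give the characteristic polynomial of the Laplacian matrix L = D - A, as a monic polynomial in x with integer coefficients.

x^10 - 30x^9 + 390x^8 - 2880x^7 + 13305x^6 - 39882x^5 + 77640x^4 - 94800x^3 + 66000x^2 - 20000x

Reading degrees in the order [1, 2, 3, 4, 5, 6, 7, 8, 9, 10] gives [3, 3, 3, 3, 3, 3, 3, 3, 3, 3]; set D = diag(3, 3, 3, 3, 3, 3, 3, 3, 3, 3) and form L = D - A. Computing det(xI - L) by cofactor expansion (or equivalently via sum-over-permutations) gives x^10 - 30x^9 + 390x^8 - 2880x^7 + 13305x^6 - 39882x^5 + 77640x^4 - 94800x^3 + 66000x^2 - 20000x. The constant term is 0 because L is singular (the all-ones vector lies in its kernel). There is one zero in the spectrum, matching the 1 component.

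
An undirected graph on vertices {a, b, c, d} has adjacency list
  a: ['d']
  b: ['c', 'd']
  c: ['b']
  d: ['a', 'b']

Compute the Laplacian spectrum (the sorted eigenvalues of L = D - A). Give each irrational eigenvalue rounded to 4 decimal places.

[0, 0.5858, 2, 3.4142]

Each diagonal entry of L is the vertex degree and each off-diagonal entry is -1 where an edge is present, 0 otherwise; in the order [a, b, c, d] the diagonal is [1, 2, 1, 2]. Since every row of L sums to 0, the all-ones vector is in the kernel and 0 is an eigenvalue. The largest eigenvalue, 3.4142, is at most the vertex count 4.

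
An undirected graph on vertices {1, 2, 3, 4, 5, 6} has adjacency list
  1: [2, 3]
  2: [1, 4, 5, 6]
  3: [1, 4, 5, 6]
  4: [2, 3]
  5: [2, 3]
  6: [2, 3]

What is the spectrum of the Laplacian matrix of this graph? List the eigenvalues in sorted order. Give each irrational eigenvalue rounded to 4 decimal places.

Reading degrees in the order [1, 2, 3, 4, 5, 6] gives [2, 4, 4, 2, 2, 2]; set D = diag(2, 4, 4, 2, 2, 2) and form L = D - A. Since every row of L sums to 0, the all-ones vector is in the kernel and 0 is an eigenvalue. The single zero eigenvalue shows the graph is connected. The eigenvalues sum to 16, which equals trace(L) = 2|E|.

[0, 2, 2, 2, 4, 6]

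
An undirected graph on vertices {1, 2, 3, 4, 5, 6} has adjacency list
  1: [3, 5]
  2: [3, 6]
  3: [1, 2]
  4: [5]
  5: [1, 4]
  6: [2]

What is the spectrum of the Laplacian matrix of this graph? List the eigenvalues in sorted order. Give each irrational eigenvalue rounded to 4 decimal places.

Reading degrees in the order [1, 2, 3, 4, 5, 6] gives [2, 2, 2, 1, 2, 1]; set D = diag(2, 2, 2, 1, 2, 1) and form L = D - A. The multiplicity of 0 as a Laplacian eigenvalue equals the number of connected components. The single zero eigenvalue shows the graph is connected. There is one zero in the spectrum, matching the 1 component. The largest eigenvalue, 3.7321, is at most the vertex count 6.

[0, 0.2679, 1, 2, 3, 3.7321]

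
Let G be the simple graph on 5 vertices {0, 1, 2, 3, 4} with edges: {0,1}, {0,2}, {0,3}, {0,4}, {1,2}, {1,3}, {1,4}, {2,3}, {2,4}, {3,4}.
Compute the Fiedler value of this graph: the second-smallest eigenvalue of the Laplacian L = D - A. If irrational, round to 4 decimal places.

With the vertex order [0, 1, 2, 3, 4], the degrees are [4, 4, 4, 4, 4], giving D = diag(4, 4, 4, 4, 4) and L = D - A. Computing the eigenvalues of L and sorting gives [0, 5, 5, 5, 5]. The Fiedler value lambda_2 = 5 is strictly positive, so the graph is connected.

5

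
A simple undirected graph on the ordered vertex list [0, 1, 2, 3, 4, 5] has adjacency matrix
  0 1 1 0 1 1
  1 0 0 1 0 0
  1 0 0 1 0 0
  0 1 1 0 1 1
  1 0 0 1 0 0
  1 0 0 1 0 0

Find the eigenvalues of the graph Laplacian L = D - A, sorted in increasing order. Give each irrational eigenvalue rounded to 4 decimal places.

Reading degrees in the order [0, 1, 2, 3, 4, 5] gives [4, 2, 2, 4, 2, 2]; set D = diag(4, 2, 2, 4, 2, 2) and form L = D - A. L is symmetric positive semidefinite, so every eigenvalue is real and nonnegative. The single zero eigenvalue shows the graph is connected. The largest eigenvalue, 6, is at most the vertex count 6.

[0, 2, 2, 2, 4, 6]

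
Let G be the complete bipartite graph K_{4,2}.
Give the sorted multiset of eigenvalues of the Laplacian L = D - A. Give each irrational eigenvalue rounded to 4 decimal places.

The graph has 6 vertices and degree multiset [4, 4, 2, 2, 2, 2]; D is the diagonal matrix of degrees and L = D - A. Since every row of L sums to 0, the all-ones vector is in the kernel and 0 is an eigenvalue. The single zero eigenvalue shows the graph is connected. The eigenvalues sum to 16, which equals trace(L) = 2|E|. There is one zero in the spectrum, matching the 1 component.

[0, 2, 2, 2, 4, 6]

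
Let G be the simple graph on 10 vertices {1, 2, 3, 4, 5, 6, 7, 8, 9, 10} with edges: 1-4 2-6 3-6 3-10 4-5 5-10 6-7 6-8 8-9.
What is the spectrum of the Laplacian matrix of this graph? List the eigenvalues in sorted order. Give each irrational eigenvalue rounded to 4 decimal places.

[0, 0.1317, 0.5006, 0.7370, 1, 1.6424, 2.3851, 2.7880, 3.6407, 5.1744]

With the vertex order [1, 2, 3, 4, 5, 6, 7, 8, 9, 10], the degrees are [1, 1, 2, 2, 2, 4, 1, 2, 1, 2], giving D = diag(1, 1, 2, 2, 2, 4, 1, 2, 1, 2) and L = D - A. Since every row of L sums to 0, the all-ones vector is in the kernel and 0 is an eigenvalue. The single zero eigenvalue shows the graph is connected.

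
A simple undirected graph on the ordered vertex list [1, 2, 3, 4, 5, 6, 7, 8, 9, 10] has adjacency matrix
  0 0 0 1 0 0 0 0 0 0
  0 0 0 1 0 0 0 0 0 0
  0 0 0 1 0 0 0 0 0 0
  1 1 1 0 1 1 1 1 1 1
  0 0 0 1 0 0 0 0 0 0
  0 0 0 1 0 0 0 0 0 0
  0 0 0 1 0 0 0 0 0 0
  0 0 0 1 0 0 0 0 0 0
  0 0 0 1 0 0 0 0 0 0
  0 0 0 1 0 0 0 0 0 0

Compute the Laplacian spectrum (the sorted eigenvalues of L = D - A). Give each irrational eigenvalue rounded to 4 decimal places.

[0, 1, 1, 1, 1, 1, 1, 1, 1, 10]

Reading degrees in the order [1, 2, 3, 4, 5, 6, 7, 8, 9, 10] gives [1, 1, 1, 9, 1, 1, 1, 1, 1, 1]; set D = diag(1, 1, 1, 9, 1, 1, 1, 1, 1, 1) and form L = D - A. Since every row of L sums to 0, the all-ones vector is in the kernel and 0 is an eigenvalue. The single zero eigenvalue shows the graph is connected.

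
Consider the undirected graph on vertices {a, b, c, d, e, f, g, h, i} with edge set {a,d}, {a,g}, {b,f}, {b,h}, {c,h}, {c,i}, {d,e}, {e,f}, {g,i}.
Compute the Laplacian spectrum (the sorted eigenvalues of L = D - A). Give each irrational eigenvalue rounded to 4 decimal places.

Each diagonal entry of L is the vertex degree and each off-diagonal entry is -1 where an edge is present, 0 otherwise; in the order [a, b, c, d, e, f, g, h, i] the diagonal is [2, 2, 2, 2, 2, 2, 2, 2, 2]. Since every row of L sums to 0, the all-ones vector is in the kernel and 0 is an eigenvalue. By the matrix-tree theorem the graph has (1/9) * product of the nonzero eigenvalues = 9 spanning trees.

[0, 0.4679, 0.4679, 1.6527, 1.6527, 3, 3, 3.8794, 3.8794]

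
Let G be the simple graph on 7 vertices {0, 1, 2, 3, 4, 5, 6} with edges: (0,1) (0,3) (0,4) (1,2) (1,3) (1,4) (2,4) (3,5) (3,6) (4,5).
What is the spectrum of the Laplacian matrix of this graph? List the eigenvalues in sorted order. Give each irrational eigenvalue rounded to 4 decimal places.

With the vertex order [0, 1, 2, 3, 4, 5, 6], the degrees are [3, 4, 2, 4, 4, 2, 1], giving D = diag(3, 4, 2, 4, 4, 2, 1) and L = D - A. L is symmetric positive semidefinite, so every eigenvalue is real and nonnegative. There is one zero in the spectrum, matching the 1 component. By the matrix-tree theorem the graph has (1/7) * product of the nonzero eigenvalues = 61 spanning trees.

[0, 0.8307, 1.7494, 2.4057, 4.2702, 4.8667, 5.8773]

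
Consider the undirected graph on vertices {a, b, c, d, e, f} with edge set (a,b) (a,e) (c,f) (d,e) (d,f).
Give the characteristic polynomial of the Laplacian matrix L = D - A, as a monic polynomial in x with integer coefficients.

x^6 - 10x^5 + 36x^4 - 56x^3 + 35x^2 - 6x

With the vertex order [a, b, c, d, e, f], the degrees are [2, 1, 1, 2, 2, 2], giving D = diag(2, 1, 1, 2, 2, 2) and L = D - A. Computing det(xI - L) by cofactor expansion (or equivalently via sum-over-permutations) gives x^6 - 10x^5 + 36x^4 - 56x^3 + 35x^2 - 6x. Since p(0) = det(-L) = 0, x divides p(x). The eigenvalues sum to 10, which equals trace(L) = 2|E|.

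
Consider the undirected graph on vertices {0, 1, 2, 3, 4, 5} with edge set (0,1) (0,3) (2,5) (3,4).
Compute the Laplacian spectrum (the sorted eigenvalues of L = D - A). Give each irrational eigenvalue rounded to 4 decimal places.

Each diagonal entry of L is the vertex degree and each off-diagonal entry is -1 where an edge is present, 0 otherwise; in the order [0, 1, 2, 3, 4, 5] the diagonal is [2, 1, 1, 2, 1, 1]. The multiplicity of 0 as a Laplacian eigenvalue equals the number of connected components. The 2 zero eigenvalues correspond to the 2 connected components. The eigenvalues sum to 8, which equals trace(L) = 2|E|.

[0, 0, 0.5858, 2, 2, 3.4142]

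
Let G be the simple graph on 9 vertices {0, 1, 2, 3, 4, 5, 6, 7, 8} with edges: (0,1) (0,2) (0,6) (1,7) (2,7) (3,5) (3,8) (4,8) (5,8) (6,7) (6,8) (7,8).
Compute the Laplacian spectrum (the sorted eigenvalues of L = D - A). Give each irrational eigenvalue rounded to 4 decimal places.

[0, 0.5140, 1, 2, 2.4947, 3, 3.3001, 5.4723, 6.2190]

Each diagonal entry of L is the vertex degree and each off-diagonal entry is -1 where an edge is present, 0 otherwise; in the order [0, 1, 2, 3, 4, 5, 6, 7, 8] the diagonal is [3, 2, 2, 2, 1, 2, 3, 4, 5]. The multiplicity of 0 as a Laplacian eigenvalue equals the number of connected components. The largest eigenvalue, 6.2190, is at most the vertex count 9.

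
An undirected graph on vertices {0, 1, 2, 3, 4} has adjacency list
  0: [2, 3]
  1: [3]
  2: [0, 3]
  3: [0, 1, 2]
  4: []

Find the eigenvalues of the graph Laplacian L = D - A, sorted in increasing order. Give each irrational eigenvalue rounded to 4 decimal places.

Reading degrees in the order [0, 1, 2, 3, 4] gives [2, 1, 2, 3, 0]; set D = diag(2, 1, 2, 3, 0) and form L = D - A. L is symmetric positive semidefinite, so every eigenvalue is real and nonnegative. The 2 zero eigenvalues correspond to the 2 connected components. There are 2 zeros in the spectrum, matching the 2 components. The largest eigenvalue, 4, is at most the vertex count 5.

[0, 0, 1, 3, 4]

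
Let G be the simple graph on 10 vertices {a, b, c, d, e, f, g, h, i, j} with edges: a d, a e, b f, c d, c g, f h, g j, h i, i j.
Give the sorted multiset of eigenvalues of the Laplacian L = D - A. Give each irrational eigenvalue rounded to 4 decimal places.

Reading degrees in the order [a, b, c, d, e, f, g, h, i, j] gives [2, 1, 2, 2, 1, 2, 2, 2, 2, 2]; set D = diag(2, 1, 2, 2, 1, 2, 2, 2, 2, 2) and form L = D - A. Diagonalising L (or applying a numerical eigensolver to the 10x10 matrix) gives the spectrum above. By the matrix-tree theorem the graph has (1/10) * product of the nonzero eigenvalues = 1 spanning tree. The largest eigenvalue, 3.9021, is at most the vertex count 10.

[0, 0.0979, 0.3820, 0.8244, 1.3820, 2, 2.6180, 3.1756, 3.6180, 3.9021]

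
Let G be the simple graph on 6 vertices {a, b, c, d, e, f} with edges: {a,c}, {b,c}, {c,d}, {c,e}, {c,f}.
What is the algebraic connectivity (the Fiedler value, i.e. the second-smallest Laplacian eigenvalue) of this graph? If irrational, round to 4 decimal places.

Each diagonal entry of L is the vertex degree and each off-diagonal entry is -1 where an edge is present, 0 otherwise; in the order [a, b, c, d, e, f] the diagonal is [1, 1, 5, 1, 1, 1]. The sorted Laplacian eigenvalues are [0, 1, 1, 1, 1, 6]; the algebraic connectivity is the second entry, 1. The largest eigenvalue, 6, is at most the vertex count 6. There is one zero in the spectrum, matching the 1 component.

1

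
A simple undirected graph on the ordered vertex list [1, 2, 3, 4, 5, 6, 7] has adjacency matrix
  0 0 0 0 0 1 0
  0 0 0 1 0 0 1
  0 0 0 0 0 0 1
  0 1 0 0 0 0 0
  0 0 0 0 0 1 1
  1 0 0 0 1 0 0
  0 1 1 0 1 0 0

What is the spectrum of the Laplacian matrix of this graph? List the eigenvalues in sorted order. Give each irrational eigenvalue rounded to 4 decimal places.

[0, 0.2603, 0.6262, 1.4055, 2.2742, 3.0996, 4.3342]

Reading degrees in the order [1, 2, 3, 4, 5, 6, 7] gives [1, 2, 1, 1, 2, 2, 3]; set D = diag(1, 2, 1, 1, 2, 2, 3) and form L = D - A. The multiplicity of 0 as a Laplacian eigenvalue equals the number of connected components.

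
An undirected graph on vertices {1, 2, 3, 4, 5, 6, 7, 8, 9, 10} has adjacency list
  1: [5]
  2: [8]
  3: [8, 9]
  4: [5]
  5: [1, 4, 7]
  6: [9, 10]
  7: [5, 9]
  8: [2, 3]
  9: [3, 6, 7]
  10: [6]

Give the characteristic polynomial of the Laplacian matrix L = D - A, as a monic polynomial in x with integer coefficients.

Reading degrees in the order [1, 2, 3, 4, 5, 6, 7, 8, 9, 10] gives [1, 1, 2, 1, 3, 2, 2, 2, 3, 1]; set D = diag(1, 1, 2, 1, 3, 2, 2, 2, 3, 1) and form L = D - A. L has integer entries, so p(x) = det(xI - L) has integer coefficients. Expanding the determinant yields x^10 - 18x^9 + 134x^8 - 536x^7 + 1254x^6 - 1752x^5 + 1431x^4 - 638x^3 + 134x^2 - 10x. Since p(0) = det(-L) = 0, x divides p(x). The eigenvalues sum to 18, which equals trace(L) = 2|E|.

x^10 - 18x^9 + 134x^8 - 536x^7 + 1254x^6 - 1752x^5 + 1431x^4 - 638x^3 + 134x^2 - 10x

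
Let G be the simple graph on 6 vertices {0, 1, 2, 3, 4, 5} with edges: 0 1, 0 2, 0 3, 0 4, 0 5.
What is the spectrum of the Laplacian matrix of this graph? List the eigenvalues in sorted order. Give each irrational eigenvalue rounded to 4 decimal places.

[0, 1, 1, 1, 1, 6]

With the vertex order [0, 1, 2, 3, 4, 5], the degrees are [5, 1, 1, 1, 1, 1], giving D = diag(5, 1, 1, 1, 1, 1) and L = D - A. Diagonalising L (or applying a numerical eigensolver to the 6x6 matrix) gives the spectrum above. The single zero eigenvalue shows the graph is connected.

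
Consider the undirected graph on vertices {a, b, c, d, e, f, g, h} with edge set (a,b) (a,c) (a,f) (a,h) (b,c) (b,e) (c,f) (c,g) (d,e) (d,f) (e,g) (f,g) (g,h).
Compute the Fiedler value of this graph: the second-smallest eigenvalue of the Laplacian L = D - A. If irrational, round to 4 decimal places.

Reading degrees in the order [a, b, c, d, e, f, g, h] gives [4, 3, 4, 2, 3, 4, 4, 2]; set D = diag(4, 3, 4, 2, 3, 4, 4, 2) and form L = D - A. The sorted Laplacian eigenvalues are [0, 1.3881, 2.0825, 2.7197, 3.3305, 4.9037, 5.4672, 6.1082]; the algebraic connectivity is the second entry, 1.3881. The largest eigenvalue, 6.1082, is at most the vertex count 8. There is one zero in the spectrum, matching the 1 component.

1.3881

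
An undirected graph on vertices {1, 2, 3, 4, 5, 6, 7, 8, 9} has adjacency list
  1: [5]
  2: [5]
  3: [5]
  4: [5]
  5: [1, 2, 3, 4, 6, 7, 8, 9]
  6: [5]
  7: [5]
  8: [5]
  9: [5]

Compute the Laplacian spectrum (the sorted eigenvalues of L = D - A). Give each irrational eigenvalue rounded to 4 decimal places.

[0, 1, 1, 1, 1, 1, 1, 1, 9]

With the vertex order [1, 2, 3, 4, 5, 6, 7, 8, 9], the degrees are [1, 1, 1, 1, 8, 1, 1, 1, 1], giving D = diag(1, 1, 1, 1, 8, 1, 1, 1, 1) and L = D - A. Diagonalising L (or applying a numerical eigensolver to the 9x9 matrix) gives the spectrum above. The largest eigenvalue, 9, is at most the vertex count 9. By the matrix-tree theorem the graph has (1/9) * product of the nonzero eigenvalues = 1 spanning tree.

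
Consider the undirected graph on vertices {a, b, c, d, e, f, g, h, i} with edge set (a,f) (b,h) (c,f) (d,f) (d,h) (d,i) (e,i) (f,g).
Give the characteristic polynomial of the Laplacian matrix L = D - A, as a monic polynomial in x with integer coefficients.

With the vertex order [a, b, c, d, e, f, g, h, i], the degrees are [1, 1, 1, 3, 1, 4, 1, 2, 2], giving D = diag(1, 1, 1, 3, 1, 4, 1, 2, 2) and L = D - A. L has integer entries, so p(x) = det(xI - L) has integer coefficients. Expanding the determinant yields x^9 - 16x^8 + 101x^7 - 326x^6 + 584x^5 - 590x^4 + 325x^3 - 88x^2 + 9x. The constant term is 0 because L is singular (the all-ones vector lies in its kernel). There is one zero in the spectrum, matching the 1 component. The largest eigenvalue, 5.3028, is at most the vertex count 9.

x^9 - 16x^8 + 101x^7 - 326x^6 + 584x^5 - 590x^4 + 325x^3 - 88x^2 + 9x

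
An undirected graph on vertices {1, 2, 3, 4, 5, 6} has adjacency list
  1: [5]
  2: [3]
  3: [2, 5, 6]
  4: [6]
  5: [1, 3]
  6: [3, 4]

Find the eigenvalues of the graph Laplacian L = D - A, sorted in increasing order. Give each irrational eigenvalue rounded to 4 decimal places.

Each diagonal entry of L is the vertex degree and each off-diagonal entry is -1 where an edge is present, 0 otherwise; in the order [1, 2, 3, 4, 5, 6] the diagonal is [1, 1, 3, 1, 2, 2]. L is symmetric positive semidefinite, so every eigenvalue is real and nonnegative. The eigenvalues sum to 10, which equals trace(L) = 2|E|.

[0, 0.3820, 0.6972, 2, 2.6180, 4.3028]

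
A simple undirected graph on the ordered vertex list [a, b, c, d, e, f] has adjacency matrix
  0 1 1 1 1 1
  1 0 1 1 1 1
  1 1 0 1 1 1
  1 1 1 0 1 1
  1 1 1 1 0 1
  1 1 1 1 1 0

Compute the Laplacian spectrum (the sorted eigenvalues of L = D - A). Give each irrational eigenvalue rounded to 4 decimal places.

[0, 6, 6, 6, 6, 6]

Reading degrees in the order [a, b, c, d, e, f] gives [5, 5, 5, 5, 5, 5]; set D = diag(5, 5, 5, 5, 5, 5) and form L = D - A. L is symmetric positive semidefinite, so every eigenvalue is real and nonnegative. The single zero eigenvalue shows the graph is connected. There is one zero in the spectrum, matching the 1 component.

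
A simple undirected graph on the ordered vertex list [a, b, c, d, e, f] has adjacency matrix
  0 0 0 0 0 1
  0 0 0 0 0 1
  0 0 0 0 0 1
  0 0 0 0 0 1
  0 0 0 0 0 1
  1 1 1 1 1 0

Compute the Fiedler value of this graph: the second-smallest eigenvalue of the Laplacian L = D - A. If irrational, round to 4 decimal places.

1

With the vertex order [a, b, c, d, e, f], the degrees are [1, 1, 1, 1, 1, 5], giving D = diag(1, 1, 1, 1, 1, 5) and L = D - A. Computing the eigenvalues of L and sorting gives [0, 1, 1, 1, 1, 6]. The Fiedler value lambda_2 = 1 is strictly positive, so the graph is connected. The eigenvalues sum to 10, which equals trace(L) = 2|E|.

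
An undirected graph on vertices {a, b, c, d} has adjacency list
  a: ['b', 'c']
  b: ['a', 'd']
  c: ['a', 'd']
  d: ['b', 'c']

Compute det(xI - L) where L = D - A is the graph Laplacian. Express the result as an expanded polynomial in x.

Each diagonal entry of L is the vertex degree and each off-diagonal entry is -1 where an edge is present, 0 otherwise; in the order [a, b, c, d] the diagonal is [2, 2, 2, 2]. Computing det(xI - L) by cofactor expansion (or equivalently via sum-over-permutations) gives x^4 - 8x^3 + 20x^2 - 16x. Since p(0) = det(-L) = 0, x divides p(x).

x^4 - 8x^3 + 20x^2 - 16x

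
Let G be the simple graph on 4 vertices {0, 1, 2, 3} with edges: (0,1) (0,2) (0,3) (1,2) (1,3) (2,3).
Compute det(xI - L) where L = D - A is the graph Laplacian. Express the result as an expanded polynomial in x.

x^4 - 12x^3 + 48x^2 - 64x

Each diagonal entry of L is the vertex degree and each off-diagonal entry is -1 where an edge is present, 0 otherwise; in the order [0, 1, 2, 3] the diagonal is [3, 3, 3, 3]. Computing det(xI - L) by cofactor expansion (or equivalently via sum-over-permutations) gives x^4 - 12x^3 + 48x^2 - 64x. The coefficient of x^3 equals -trace(L) = -12, matching the sum of degrees. The largest eigenvalue, 4, is at most the vertex count 4.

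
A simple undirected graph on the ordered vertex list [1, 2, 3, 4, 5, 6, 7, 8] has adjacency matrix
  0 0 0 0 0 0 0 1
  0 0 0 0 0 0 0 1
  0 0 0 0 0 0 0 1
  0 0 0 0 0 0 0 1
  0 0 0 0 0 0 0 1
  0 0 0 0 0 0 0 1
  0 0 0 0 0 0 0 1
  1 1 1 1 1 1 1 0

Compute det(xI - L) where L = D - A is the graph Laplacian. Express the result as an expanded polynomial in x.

x^8 - 14x^7 + 63x^6 - 140x^5 + 175x^4 - 126x^3 + 49x^2 - 8x

Each diagonal entry of L is the vertex degree and each off-diagonal entry is -1 where an edge is present, 0 otherwise; in the order [1, 2, 3, 4, 5, 6, 7, 8] the diagonal is [1, 1, 1, 1, 1, 1, 1, 7]. Computing det(xI - L) by cofactor expansion (or equivalently via sum-over-permutations) gives x^8 - 14x^7 + 63x^6 - 140x^5 + 175x^4 - 126x^3 + 49x^2 - 8x. The coefficient of x^7 equals -trace(L) = -14, matching the sum of degrees.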